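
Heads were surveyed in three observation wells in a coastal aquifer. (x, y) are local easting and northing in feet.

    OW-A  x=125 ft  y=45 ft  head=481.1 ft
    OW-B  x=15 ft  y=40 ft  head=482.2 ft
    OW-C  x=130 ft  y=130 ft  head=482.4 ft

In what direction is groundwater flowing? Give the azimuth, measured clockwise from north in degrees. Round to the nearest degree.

146°

With h = a·x + b·y + c and OW-A as origin, the differences give:
  (-110)·a + (-5)·b = +1.1
  5·a + 85·b = +1.3
Eliminate b (×85 and ×(-5), subtract): -9325·a = 100.00 → a = ∂h/∂x = -0.01072
Back-substitute: b = ∂h/∂y = +0.01592.
Flow direction (−∇h) has components (+0.01072 E, -0.01592 N).
Azimuth = atan2(E, N) = atan2(+0.01072, -0.01592) = 146.0° ≈ 146°.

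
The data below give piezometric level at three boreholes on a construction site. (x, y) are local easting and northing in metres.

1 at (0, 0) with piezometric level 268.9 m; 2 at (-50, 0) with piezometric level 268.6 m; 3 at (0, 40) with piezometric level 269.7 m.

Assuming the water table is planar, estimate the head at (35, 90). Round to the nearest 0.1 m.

∂h/∂x = (268.6 − 268.9) / (-50 − 0) = +0.006000
∂h/∂y = (269.7 − 268.9) / (40 − 0) = +0.02000
h(35, 90) = 268.9 + (+0.006000)·(35) + (+0.02000)·(90) = 268.9 +0.210 +1.800 = 270.910 m.

270.9 m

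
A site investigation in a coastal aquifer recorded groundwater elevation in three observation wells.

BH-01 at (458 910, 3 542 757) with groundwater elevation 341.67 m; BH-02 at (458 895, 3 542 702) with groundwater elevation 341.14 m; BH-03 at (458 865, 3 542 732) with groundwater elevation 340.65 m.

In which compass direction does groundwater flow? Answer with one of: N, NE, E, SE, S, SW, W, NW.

Three-point gradient (reference BH-01): Δ to BH-02 = (-15, -55, -0.53), Δ to BH-03 = (-45, -25, -1.02).
∂h/∂x = +0.02040, ∂h/∂y = +0.004071 (det = -2100).
Flow = −∇h = (-0.02040 east, -0.004071 north), which points west.

W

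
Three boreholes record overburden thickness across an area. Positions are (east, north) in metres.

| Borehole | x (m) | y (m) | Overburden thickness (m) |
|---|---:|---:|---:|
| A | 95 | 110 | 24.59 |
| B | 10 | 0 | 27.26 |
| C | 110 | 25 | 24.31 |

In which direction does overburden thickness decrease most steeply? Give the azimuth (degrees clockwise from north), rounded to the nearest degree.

With d = a·x + b·y + c and A as origin, the differences give:
  (-85)·a + (-110)·b = +2.67
  15·a + (-85)·b = -0.28
Eliminate b (×(-85) and ×(-110), subtract): 8875·a = -257.750 → a = ∂d/∂x = -0.02904
Back-substitute: b = ∂d/∂y = -0.001831.
Steepest decrease is along −∇f: components (+0.02904 E, +0.001831 N).
Azimuth = atan2(+0.02904, +0.001831) = 86.4° ≈ 086°.

086°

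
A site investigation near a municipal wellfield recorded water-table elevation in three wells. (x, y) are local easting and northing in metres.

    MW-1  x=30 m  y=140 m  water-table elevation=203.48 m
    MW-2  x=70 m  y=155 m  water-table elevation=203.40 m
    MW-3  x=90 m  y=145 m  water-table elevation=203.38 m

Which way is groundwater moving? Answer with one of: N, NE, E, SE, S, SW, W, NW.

With h = a·x + b·y + c and MW-1 as origin, the differences give:
  40·a + 15·b = -0.08
  60·a + 5·b = -0.10
Eliminate b (×5 and ×15, subtract): -700·a = 1.100 → a = ∂h/∂x = -0.001571
Back-substitute: b = ∂h/∂y = -0.001143.
Flow = −∇h = (+0.001571 east, +0.001143 north), which points northeast.

NE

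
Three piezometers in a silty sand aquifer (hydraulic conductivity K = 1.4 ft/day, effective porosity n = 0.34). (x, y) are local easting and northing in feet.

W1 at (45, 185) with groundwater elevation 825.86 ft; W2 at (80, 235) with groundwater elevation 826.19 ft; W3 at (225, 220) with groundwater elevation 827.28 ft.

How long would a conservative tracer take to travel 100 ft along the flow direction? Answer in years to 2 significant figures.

8.6 years

With h = a·x + b·y + c and W1 as origin, the differences give:
  35·a + 50·b = +0.33
  180·a + 35·b = +1.42
Eliminate b (×35 and ×50, subtract): -7775·a = -59.450 → a = ∂h/∂x = +0.007646
Back-substitute: b = ∂h/∂y = +0.001248.
|∇h| = √(0.007646² + 0.001248²) = 0.007747
Seepage velocity v = K·i/n = 1.4 × 0.007747 / 0.34 = 0.0319 ft/day.
t = 100 / 0.0319 = 3135 days = 8.58 years.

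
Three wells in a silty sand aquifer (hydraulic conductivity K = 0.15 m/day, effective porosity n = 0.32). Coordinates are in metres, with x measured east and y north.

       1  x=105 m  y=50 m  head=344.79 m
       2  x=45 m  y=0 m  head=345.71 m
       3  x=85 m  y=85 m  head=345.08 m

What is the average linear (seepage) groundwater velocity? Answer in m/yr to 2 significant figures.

2.6 m/yr

With h = a·x + b·y + c and 1 as origin, the differences give:
  (-60)·a + (-50)·b = +0.92
  (-20)·a + 35·b = +0.29
Eliminate b (×35 and ×(-50), subtract): -3100·a = 46.700 → a = ∂h/∂x = -0.01506
Back-substitute: b = ∂h/∂y = -0.0003226.
|∇h| = √(-0.01506² + -0.0003226²) = 0.01506
Seepage velocity v = K·i/n = 0.15 × 0.01506 / 0.32 = 0.007059 m/day = 2.578 m/yr.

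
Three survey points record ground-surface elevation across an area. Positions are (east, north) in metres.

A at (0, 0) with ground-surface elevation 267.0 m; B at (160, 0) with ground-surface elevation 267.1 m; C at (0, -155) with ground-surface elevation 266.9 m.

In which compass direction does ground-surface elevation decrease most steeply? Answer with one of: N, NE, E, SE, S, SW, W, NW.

∂z/∂x = (267.1 − 267.0) / (160 − 0) = +0.0006250
∂z/∂y = (266.9 − 267.0) / (-155 − 0) = +0.0006452
Steepest decrease is along −∇f = (-0.0006250 E, -0.0006452 N) → southwest.

SW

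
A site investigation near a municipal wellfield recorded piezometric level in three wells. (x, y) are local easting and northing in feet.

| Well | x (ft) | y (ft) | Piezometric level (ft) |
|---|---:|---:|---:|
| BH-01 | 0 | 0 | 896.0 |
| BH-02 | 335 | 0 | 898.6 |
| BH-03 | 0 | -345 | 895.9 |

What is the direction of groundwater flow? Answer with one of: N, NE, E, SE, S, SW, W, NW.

∂h/∂x = (898.6 − 896.0) / (335 − 0) = +0.007761
∂h/∂y = (895.9 − 896.0) / (-345 − 0) = +0.0002899
Flow = −∇h = (-0.007761 east, -0.0002899 north), which points west.

W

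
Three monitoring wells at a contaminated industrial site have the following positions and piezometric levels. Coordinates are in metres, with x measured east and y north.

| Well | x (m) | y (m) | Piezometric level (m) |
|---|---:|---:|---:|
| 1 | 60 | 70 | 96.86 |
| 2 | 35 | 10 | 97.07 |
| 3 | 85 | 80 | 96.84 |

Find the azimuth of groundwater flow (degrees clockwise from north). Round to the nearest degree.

Three-point gradient (reference 1): Δ to 2 = (-25, -60, +0.21), Δ to 3 = (25, 10, -0.02).
∂h/∂x = +0.0007200, ∂h/∂y = -0.003800 (det = 1250).
Flow direction (−∇h) has components (-0.0007200 E, +0.003800 N).
Azimuth = atan2(E, N) = atan2(-0.0007200, +0.003800) = 349.3° ≈ 349°.

349°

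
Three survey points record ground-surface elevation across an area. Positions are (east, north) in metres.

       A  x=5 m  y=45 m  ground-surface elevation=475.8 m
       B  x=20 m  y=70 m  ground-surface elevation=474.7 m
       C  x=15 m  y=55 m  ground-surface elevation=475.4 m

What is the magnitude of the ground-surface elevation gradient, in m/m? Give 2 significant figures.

Differences from A: to B (Δx, Δy, Δh) = (15, 25, -1.1); to C = (10, 10, -0.4).
Determinant of the coordinate differences = 15·10 − 10·25 = -100.
∂z/∂x = [(-1.1)·10 − (-0.4)·25] / -100 = +0.010000
∂z/∂y = [15·(-0.4) − 10·(-1.1)] / -100 = -0.05000
|∇f| = √(0.010000² + -0.05000²) = 0.05099 m/m

0.051 m/m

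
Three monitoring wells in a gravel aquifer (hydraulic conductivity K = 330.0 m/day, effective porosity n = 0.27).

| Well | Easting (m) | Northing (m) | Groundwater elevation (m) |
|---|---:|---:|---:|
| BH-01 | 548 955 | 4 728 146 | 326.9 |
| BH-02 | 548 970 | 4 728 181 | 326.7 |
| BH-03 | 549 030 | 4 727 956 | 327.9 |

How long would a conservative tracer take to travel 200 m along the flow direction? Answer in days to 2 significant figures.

Differences from BH-01: to BH-02 (Δx, Δy, Δh) = (15, 35, -0.2); to BH-03 = (75, -190, +1.0).
Determinant of the coordinate differences = 15·(-190) − 75·35 = -5475.
∂h/∂x = [(-0.2)·(-190) − (+1.0)·35] / -5475 = -0.0005479
∂h/∂y = [15·(+1.0) − 75·(-0.2)] / -5475 = -0.005479
|∇h| = √(-0.0005479² + -0.005479²) = 0.005506
Seepage velocity v = K·i/n = 330.0 × 0.005506 / 0.27 = 6.73 m/day.
t = 200 / 6.73 = 29.72 days.

30 days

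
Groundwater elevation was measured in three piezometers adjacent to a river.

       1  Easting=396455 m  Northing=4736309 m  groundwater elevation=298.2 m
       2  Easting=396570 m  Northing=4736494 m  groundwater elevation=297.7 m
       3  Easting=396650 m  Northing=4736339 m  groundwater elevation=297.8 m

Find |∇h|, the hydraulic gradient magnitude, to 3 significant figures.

0.00240

Differences from 1: to 2 (Δx, Δy, Δh) = (115, 185, -0.5); to 3 = (195, 30, -0.4).
Determinant of the coordinate differences = 115·30 − 195·185 = -32625.
∂h/∂x = [(-0.5)·30 − (-0.4)·185] / -32625 = -0.001808
∂h/∂y = [115·(-0.4) − 195·(-0.5)] / -32625 = -0.001579
|∇h| = √(-0.001808² + -0.001579²) = 0.0024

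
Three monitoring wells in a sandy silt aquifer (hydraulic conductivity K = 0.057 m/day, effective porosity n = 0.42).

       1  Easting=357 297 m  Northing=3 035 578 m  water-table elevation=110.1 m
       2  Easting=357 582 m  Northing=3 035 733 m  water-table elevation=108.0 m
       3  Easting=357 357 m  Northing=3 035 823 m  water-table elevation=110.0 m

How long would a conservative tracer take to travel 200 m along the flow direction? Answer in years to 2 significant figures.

480 years

Taking 1 as reference: 2−1 = (285, 155, -2.1); 3−1 = (60, 245, -0.1).
Determinant of the coordinate differences = 285·245 − 60·155 = 60525.
∂h/∂x = [(-2.1)·245 − (-0.1)·155] / 60525 = -0.008245
∂h/∂y = [285·(-0.1) − 60·(-2.1)] / 60525 = +0.001611
|∇h| = √(-0.008245² + 0.001611²) = 0.008401
Seepage velocity v = K·i/n = 0.057 × 0.008401 / 0.42 = 0.00114 m/day.
t = 200 / 0.00114 = 1.754e+05 days = 480 years.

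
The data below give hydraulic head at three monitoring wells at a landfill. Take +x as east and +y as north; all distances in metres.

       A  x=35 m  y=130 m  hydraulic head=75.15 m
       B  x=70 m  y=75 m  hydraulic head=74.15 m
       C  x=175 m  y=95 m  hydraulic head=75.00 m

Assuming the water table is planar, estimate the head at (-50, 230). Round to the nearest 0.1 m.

76.9 m

With h = a·x + b·y + c and A as origin, the differences give:
  35·a + (-55)·b = -1.00
  140·a + (-35)·b = -0.15
Eliminate b (×(-35) and ×(-55), subtract): 6475·a = 26.750 → a = ∂h/∂x = +0.004131
Back-substitute: b = ∂h/∂y = +0.02081.
h(-50, 230) = 75.15 + (+0.004131)·(-85) + (+0.02081)·(100) = 75.15 -0.351 +2.081 = 76.880 m.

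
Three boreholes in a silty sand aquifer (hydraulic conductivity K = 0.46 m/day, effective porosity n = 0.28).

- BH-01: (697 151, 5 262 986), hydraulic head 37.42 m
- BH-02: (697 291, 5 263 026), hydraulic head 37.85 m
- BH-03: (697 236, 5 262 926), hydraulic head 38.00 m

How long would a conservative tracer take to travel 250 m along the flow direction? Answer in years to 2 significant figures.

74 years

Taking BH-01 as reference: BH-02−BH-01 = (140, 40, +0.43); BH-03−BH-01 = (85, -60, +0.58).
Determinant of the coordinate differences = 140·(-60) − 85·40 = -11800.
∂h/∂x = [(+0.43)·(-60) − (+0.58)·40] / -11800 = +0.004153
∂h/∂y = [140·(+0.58) − 85·(+0.43)] / -11800 = -0.003784
|∇h| = √(0.004153² + -0.003784²) = 0.005618
Seepage velocity v = K·i/n = 0.46 × 0.005618 / 0.28 = 0.00923 m/day.
t = 250 / 0.00923 = 2.709e+04 days = 74.2 years.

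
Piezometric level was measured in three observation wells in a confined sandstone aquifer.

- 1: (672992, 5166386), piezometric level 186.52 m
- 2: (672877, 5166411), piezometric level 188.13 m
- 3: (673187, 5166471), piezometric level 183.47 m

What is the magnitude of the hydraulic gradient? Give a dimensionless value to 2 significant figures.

0.015

With h = a·x + b·y + c and 1 as origin, the differences give:
  (-115)·a + 25·b = +1.61
  195·a + 85·b = -3.05
Eliminate b (×85 and ×25, subtract): -14650·a = 213.100 → a = ∂h/∂x = -0.01455
Back-substitute: b = ∂h/∂y = -0.002512.
|∇h| = √(-0.01455² + -0.002512²) = 0.01477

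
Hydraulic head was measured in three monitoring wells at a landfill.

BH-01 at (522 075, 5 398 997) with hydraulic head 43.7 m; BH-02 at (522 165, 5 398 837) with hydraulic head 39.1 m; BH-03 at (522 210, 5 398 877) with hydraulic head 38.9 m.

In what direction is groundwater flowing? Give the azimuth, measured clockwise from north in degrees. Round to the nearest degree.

131°

Differences from BH-01: to BH-02 (Δx, Δy, Δh) = (90, -160, -4.6); to BH-03 = (135, -120, -4.8).
Determinant of the coordinate differences = 90·(-120) − 135·(-160) = 10800.
∂h/∂x = [(-4.6)·(-120) − (-4.8)·(-160)] / 10800 = -0.02000
∂h/∂y = [90·(-4.8) − 135·(-4.6)] / 10800 = +0.01750
Flow direction (−∇h) has components (+0.02000 E, -0.01750 N).
Azimuth = atan2(E, N) = atan2(+0.02000, -0.01750) = 131.2° ≈ 131°.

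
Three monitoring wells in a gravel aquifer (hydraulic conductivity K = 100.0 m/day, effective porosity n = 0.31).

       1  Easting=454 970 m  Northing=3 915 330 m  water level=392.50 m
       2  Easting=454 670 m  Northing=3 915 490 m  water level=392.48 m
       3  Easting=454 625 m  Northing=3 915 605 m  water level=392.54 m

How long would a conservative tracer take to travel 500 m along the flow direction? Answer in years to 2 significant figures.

5.2 years

With h = a·x + b·y + c and 1 as origin, the differences give:
  (-300)·a + 160·b = -0.02
  (-345)·a + 275·b = +0.04
Eliminate b (×275 and ×160, subtract): -27300·a = -11.900 → a = ∂h/∂x = +0.0004359
Back-substitute: b = ∂h/∂y = +0.0006923.
|∇h| = √(0.0004359² + 0.0006923²) = 0.0008181
Seepage velocity v = K·i/n = 100.0 × 0.0008181 / 0.31 = 0.2639 m/day.
t = 500 / 0.2639 = 1895 days = 5.19 years.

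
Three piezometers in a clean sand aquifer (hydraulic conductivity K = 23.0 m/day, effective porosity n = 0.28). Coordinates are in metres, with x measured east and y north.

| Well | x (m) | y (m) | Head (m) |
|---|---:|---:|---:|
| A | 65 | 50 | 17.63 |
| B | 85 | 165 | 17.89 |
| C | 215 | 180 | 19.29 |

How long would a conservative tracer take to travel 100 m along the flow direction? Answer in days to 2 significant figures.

110 days

Taking A as reference: B−A = (20, 115, +0.26); C−A = (150, 130, +1.66).
Solve a·Δx + b·Δy = Δh: det = 20·130 − 150·115 = -14650.
∂h/∂x = [(+0.26)·130 − (+1.66)·115] / -14650 = +0.01072
∂h/∂y = [20·(+1.66) − 150·(+0.26)] / -14650 = +0.0003959
|∇h| = √(0.01072² + 0.0003959²) = 0.01073
Seepage velocity v = K·i/n = 23.0 × 0.01073 / 0.28 = 0.8814 m/day.
t = 100 / 0.8814 = 113.5 days.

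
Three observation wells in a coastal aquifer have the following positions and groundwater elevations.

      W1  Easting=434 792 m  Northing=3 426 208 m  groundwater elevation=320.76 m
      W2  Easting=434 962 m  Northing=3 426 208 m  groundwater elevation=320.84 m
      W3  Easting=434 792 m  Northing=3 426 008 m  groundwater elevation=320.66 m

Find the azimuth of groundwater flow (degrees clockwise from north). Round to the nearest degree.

223°

∂h/∂x = (320.84 − 320.76) / (434962 − 434792) = +0.0004706
∂h/∂y = (320.66 − 320.76) / (3426008 − 3426208) = +0.0005000
Flow direction (−∇h) has components (-0.0004706 E, -0.0005000 N).
Azimuth = atan2(E, N) = atan2(-0.0004706, -0.0005000) = 223.3° ≈ 223°.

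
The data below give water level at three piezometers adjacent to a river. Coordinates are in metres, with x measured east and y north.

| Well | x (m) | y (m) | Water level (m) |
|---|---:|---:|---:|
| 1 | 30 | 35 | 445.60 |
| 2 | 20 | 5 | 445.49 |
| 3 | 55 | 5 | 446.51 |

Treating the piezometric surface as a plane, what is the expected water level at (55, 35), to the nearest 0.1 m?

446.3 m

Taking 1 as reference: 2−1 = (-10, -30, -0.11); 3−1 = (25, -30, +0.91).
Determinant of the coordinate differences = (-10)·(-30) − 25·(-30) = 1050.
∂h/∂x = [(-0.11)·(-30) − (+0.91)·(-30)] / 1050 = +0.02914
∂h/∂y = [(-10)·(+0.91) − 25·(-0.11)] / 1050 = -0.006048
h(55, 35) = 445.60 + (+0.02914)·(25) + (-0.006048)·(0) = 445.60 +0.729 -0.000 = 446.329 m.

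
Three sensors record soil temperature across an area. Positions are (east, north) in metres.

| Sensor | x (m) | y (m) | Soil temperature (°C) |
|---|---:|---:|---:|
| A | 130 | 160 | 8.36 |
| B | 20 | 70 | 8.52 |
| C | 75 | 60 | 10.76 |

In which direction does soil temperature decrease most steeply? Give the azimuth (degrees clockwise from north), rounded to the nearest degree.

Taking A as reference: B−A = (-110, -90, +0.16); C−A = (-55, -100, +2.40).
Determinant of the coordinate differences = (-110)·(-100) − (-55)·(-90) = 6050.
∂T/∂x = [(+0.16)·(-100) − (+2.40)·(-90)] / 6050 = +0.03306
∂T/∂y = [(-110)·(+2.40) − (-55)·(+0.16)] / 6050 = -0.04218
Steepest decrease is along −∇f: components (-0.03306 E, +0.04218 N).
Azimuth = atan2(-0.03306, +0.04218) = 321.9° ≈ 322°.

322°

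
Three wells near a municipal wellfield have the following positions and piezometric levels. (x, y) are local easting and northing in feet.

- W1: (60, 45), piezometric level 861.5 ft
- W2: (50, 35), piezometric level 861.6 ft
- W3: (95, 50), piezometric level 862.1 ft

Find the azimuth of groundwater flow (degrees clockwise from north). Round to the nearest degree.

326°

With h = a·x + b·y + c and W1 as origin, the differences give:
  (-10)·a + (-10)·b = +0.1
  35·a + 5·b = +0.6
Eliminate b (×5 and ×(-10), subtract): 300·a = 6.50 → a = ∂h/∂x = +0.02167
Back-substitute: b = ∂h/∂y = -0.03167.
Flow direction (−∇h) has components (-0.02167 E, +0.03167 N).
Azimuth = atan2(E, N) = atan2(-0.02167, +0.03167) = 325.6° ≈ 326°.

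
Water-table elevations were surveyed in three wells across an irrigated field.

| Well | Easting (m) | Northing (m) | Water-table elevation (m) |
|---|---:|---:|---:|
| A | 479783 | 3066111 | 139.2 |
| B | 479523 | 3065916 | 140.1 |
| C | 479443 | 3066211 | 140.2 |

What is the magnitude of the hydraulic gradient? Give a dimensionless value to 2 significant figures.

0.0031

Differences from A: to B (Δx, Δy, Δh) = (-260, -195, +0.9); to C = (-340, 100, +1.0).
Solve a·Δx + b·Δy = Δh: det = (-260)·100 − (-340)·(-195) = -92300.
∂h/∂x = [(+0.9)·100 − (+1.0)·(-195)] / -92300 = -0.003088
∂h/∂y = [(-260)·(+1.0) − (-340)·(+0.9)] / -92300 = -0.0004984
|∇h| = √(-0.003088² + -0.0004984²) = 0.003128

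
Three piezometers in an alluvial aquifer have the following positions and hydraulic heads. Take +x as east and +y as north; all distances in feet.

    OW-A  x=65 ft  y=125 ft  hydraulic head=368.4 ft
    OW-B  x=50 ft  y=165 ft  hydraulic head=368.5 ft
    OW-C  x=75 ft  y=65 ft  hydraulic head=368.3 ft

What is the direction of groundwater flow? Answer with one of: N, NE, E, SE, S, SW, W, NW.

Differences from OW-A: to OW-B (Δx, Δy, Δh) = (-15, 40, +0.1); to OW-C = (10, -60, -0.1).
Solve a·Δx + b·Δy = Δh: det = (-15)·(-60) − 10·40 = 500.
∂h/∂x = [(+0.1)·(-60) − (-0.1)·40] / 500 = -0.004000
∂h/∂y = [(-15)·(-0.1) − 10·(+0.1)] / 500 = +0.0010000
Flow = −∇h = (+0.004000 east, -0.0010000 north), which points east.

E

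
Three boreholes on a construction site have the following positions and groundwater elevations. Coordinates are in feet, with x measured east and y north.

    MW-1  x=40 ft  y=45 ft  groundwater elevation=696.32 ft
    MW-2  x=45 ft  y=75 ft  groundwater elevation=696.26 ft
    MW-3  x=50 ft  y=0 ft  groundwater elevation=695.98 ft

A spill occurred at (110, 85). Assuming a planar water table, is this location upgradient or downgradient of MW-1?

Differences from MW-1: to MW-2 (Δx, Δy, Δh) = (5, 30, -0.06); to MW-3 = (10, -45, -0.34).
Determinant of the coordinate differences = 5·(-45) − 10·30 = -525.
∂h/∂x = [(-0.06)·(-45) − (-0.34)·30] / -525 = -0.02457
∂h/∂y = [5·(-0.34) − 10·(-0.06)] / -525 = +0.002095
Head at (110, 85) = 696.32 + (-0.02457)·(70) + (+0.002095)·(40) = 694.68 ft.
That is lower than the 696.32 ft at MW-1, so the point is downgradient.

downgradient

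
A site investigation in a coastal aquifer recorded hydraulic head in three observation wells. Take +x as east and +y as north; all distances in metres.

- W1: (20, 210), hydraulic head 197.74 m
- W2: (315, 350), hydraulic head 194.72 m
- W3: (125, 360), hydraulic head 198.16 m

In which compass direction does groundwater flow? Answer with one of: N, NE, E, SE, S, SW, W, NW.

SE

Taking W1 as reference: W2−W1 = (295, 140, -3.02); W3−W1 = (105, 150, +0.42).
Solve a·Δx + b·Δy = Δh: det = 295·150 − 105·140 = 29550.
∂h/∂x = [(-3.02)·150 − (+0.42)·140] / 29550 = -0.01732
∂h/∂y = [295·(+0.42) − 105·(-3.02)] / 29550 = +0.01492
Flow = −∇h = (+0.01732 east, -0.01492 north), which points southeast.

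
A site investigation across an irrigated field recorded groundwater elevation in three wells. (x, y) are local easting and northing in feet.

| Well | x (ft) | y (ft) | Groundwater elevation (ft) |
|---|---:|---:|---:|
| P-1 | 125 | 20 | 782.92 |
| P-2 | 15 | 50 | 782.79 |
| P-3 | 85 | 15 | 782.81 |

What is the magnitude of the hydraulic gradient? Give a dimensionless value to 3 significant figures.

0.00454

Differences from P-1: to P-2 (Δx, Δy, Δh) = (-110, 30, -0.13); to P-3 = (-40, -5, -0.11).
Determinant of the coordinate differences = (-110)·(-5) − (-40)·30 = 1750.
∂h/∂x = [(-0.13)·(-5) − (-0.11)·30] / 1750 = +0.002257
∂h/∂y = [(-110)·(-0.11) − (-40)·(-0.13)] / 1750 = +0.003943
|∇h| = √(0.002257² + 0.003943²) = 0.004543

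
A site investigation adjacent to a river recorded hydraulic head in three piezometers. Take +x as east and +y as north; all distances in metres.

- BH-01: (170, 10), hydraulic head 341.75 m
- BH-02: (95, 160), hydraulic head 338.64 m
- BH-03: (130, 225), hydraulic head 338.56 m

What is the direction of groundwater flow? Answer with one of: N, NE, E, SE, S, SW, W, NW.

Differences from BH-01: to BH-02 (Δx, Δy, Δh) = (-75, 150, -3.11); to BH-03 = (-40, 215, -3.19).
Solve a·Δx + b·Δy = Δh: det = (-75)·215 − (-40)·150 = -10125.
∂h/∂x = [(-3.11)·215 − (-3.19)·150] / -10125 = +0.01878
∂h/∂y = [(-75)·(-3.19) − (-40)·(-3.11)] / -10125 = -0.01134
Flow = −∇h = (-0.01878 east, +0.01134 north), which points northwest.

NW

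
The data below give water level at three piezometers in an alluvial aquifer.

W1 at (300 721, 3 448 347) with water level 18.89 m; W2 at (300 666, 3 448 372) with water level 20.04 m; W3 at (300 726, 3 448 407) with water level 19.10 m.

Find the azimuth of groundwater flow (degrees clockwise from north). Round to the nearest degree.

Three-point gradient (reference W1): Δ to W2 = (-55, 25, +1.15), Δ to W3 = (5, 60, +0.21).
∂h/∂x = -0.01861, ∂h/∂y = +0.005051 (det = -3425).
Flow direction (−∇h) has components (+0.01861 E, -0.005051 N).
Azimuth = atan2(E, N) = atan2(+0.01861, -0.005051) = 105.2° ≈ 105°.

105°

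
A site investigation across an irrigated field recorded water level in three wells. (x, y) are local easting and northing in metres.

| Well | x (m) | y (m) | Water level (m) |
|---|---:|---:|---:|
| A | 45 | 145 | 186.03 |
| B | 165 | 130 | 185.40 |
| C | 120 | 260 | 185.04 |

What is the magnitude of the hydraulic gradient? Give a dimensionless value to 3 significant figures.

0.00756

Differences from A: to B (Δx, Δy, Δh) = (120, -15, -0.63); to C = (75, 115, -0.99).
Determinant of the coordinate differences = 120·115 − 75·(-15) = 14925.
∂h/∂x = [(-0.63)·115 − (-0.99)·(-15)] / 14925 = -0.005849
∂h/∂y = [120·(-0.99) − 75·(-0.63)] / 14925 = -0.004794
|∇h| = √(-0.005849² + -0.004794²) = 0.007563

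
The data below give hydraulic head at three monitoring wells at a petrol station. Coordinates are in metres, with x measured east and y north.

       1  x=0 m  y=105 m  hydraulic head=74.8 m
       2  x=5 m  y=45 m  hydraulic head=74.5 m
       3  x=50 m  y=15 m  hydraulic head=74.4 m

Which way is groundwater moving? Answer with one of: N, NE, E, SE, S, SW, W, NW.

Differences from 1: to 2 (Δx, Δy, Δh) = (5, -60, -0.3); to 3 = (50, -90, -0.4).
Solve a·Δx + b·Δy = Δh: det = 5·(-90) − 50·(-60) = 2550.
∂h/∂x = [(-0.3)·(-90) − (-0.4)·(-60)] / 2550 = +0.001176
∂h/∂y = [5·(-0.4) − 50·(-0.3)] / 2550 = +0.005098
Flow = −∇h = (-0.001176 east, -0.005098 north), which points south.

S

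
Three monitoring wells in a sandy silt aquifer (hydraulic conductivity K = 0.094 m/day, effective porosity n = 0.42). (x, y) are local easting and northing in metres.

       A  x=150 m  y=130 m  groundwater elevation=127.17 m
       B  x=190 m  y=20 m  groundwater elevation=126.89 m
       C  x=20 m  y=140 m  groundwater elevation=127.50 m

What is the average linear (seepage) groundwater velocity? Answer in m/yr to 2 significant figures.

0.24 m/yr

Differences from A: to B (Δx, Δy, Δh) = (40, -110, -0.28); to C = (-130, 10, +0.33).
Solve a·Δx + b·Δy = Δh: det = 40·10 − (-130)·(-110) = -13900.
∂h/∂x = [(-0.28)·10 − (+0.33)·(-110)] / -13900 = -0.002410
∂h/∂y = [40·(+0.33) − (-130)·(-0.28)] / -13900 = +0.001669
|∇h| = √(-0.002410² + 0.001669²) = 0.002931
Seepage velocity v = K·i/n = 0.094 × 0.002931 / 0.42 = 0.000656 m/day = 0.2396 m/yr.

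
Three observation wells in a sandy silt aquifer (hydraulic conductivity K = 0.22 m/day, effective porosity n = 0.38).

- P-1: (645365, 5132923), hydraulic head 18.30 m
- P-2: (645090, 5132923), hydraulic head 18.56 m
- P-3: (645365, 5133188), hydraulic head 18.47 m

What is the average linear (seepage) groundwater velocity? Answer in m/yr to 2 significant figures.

∂h/∂x = (18.56 − 18.30) / (645090 − 645365) = -0.0009455
∂h/∂y = (18.47 − 18.30) / (5133188 − 5132923) = +0.0006415
|∇h| = √(-0.0009455² + 0.0006415²) = 0.001143
Seepage velocity v = K·i/n = 0.22 × 0.001143 / 0.38 = 0.0006617 m/day = 0.2417 m/yr.

0.24 m/yr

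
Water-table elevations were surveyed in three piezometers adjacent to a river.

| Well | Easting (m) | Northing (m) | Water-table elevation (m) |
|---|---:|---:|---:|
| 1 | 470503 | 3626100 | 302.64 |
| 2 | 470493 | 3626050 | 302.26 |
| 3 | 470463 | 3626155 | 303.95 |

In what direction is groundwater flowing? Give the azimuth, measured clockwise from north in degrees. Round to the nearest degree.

122°

Differences from 1: to 2 (Δx, Δy, Δh) = (-10, -50, -0.38); to 3 = (-40, 55, +1.31).
Solve a·Δx + b·Δy = Δh: det = (-10)·55 − (-40)·(-50) = -2550.
∂h/∂x = [(-0.38)·55 − (+1.31)·(-50)] / -2550 = -0.01749
∂h/∂y = [(-10)·(+1.31) − (-40)·(-0.38)] / -2550 = +0.01110
Flow direction (−∇h) has components (+0.01749 E, -0.01110 N).
Azimuth = atan2(E, N) = atan2(+0.01749, -0.01110) = 122.4° ≈ 122°.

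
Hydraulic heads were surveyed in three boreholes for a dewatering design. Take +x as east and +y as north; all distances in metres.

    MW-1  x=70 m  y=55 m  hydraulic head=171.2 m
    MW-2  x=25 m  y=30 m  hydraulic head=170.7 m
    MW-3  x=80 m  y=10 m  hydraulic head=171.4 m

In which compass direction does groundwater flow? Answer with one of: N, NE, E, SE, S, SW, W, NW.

W

With h = a·x + b·y + c and MW-1 as origin, the differences give:
  (-45)·a + (-25)·b = -0.5
  10·a + (-45)·b = +0.2
Eliminate b (×(-45) and ×(-25), subtract): 2275·a = 27.50 → a = ∂h/∂x = +0.01209
Back-substitute: b = ∂h/∂y = -0.001758.
Flow = −∇h = (-0.01209 east, +0.001758 north), which points west.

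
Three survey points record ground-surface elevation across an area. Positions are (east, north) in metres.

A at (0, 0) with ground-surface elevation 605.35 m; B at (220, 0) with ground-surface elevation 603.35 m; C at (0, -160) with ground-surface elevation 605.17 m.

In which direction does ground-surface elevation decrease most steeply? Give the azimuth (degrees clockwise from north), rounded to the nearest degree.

097°

∂z/∂x = (603.35 − 605.35) / (220 − 0) = -0.009091
∂z/∂y = (605.17 − 605.35) / (-160 − 0) = +0.001125
Steepest decrease is along −∇f: components (+0.009091 E, -0.001125 N).
Azimuth = atan2(+0.009091, -0.001125) = 97.1° ≈ 097°.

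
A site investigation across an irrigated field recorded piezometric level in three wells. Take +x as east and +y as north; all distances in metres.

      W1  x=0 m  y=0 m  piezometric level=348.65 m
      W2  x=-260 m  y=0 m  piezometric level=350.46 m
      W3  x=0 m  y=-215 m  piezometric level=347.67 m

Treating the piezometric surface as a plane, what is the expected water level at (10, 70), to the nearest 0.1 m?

∂h/∂x = (350.46 − 348.65) / (-260 − 0) = -0.006962
∂h/∂y = (347.67 − 348.65) / (-215 − 0) = +0.004558
h(10, 70) = 348.65 + (-0.006962)·(10) + (+0.004558)·(70) = 348.65 -0.070 +0.319 = 348.899 m.

348.9 m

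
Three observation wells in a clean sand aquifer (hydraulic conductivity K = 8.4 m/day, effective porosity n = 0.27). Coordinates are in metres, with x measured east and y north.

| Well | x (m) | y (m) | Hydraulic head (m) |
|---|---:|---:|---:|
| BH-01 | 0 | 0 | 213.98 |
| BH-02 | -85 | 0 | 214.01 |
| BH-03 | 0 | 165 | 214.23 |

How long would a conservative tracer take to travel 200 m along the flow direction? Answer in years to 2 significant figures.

11 years

∂h/∂x = (214.01 − 213.98) / (-85 − 0) = -0.0003529
∂h/∂y = (214.23 − 213.98) / (165 − 0) = +0.001515
|∇h| = √(-0.0003529² + 0.001515²) = 0.001556
Seepage velocity v = K·i/n = 8.4 × 0.001556 / 0.27 = 0.04841 m/day.
t = 200 / 0.04841 = 4131 days = 11.3 years.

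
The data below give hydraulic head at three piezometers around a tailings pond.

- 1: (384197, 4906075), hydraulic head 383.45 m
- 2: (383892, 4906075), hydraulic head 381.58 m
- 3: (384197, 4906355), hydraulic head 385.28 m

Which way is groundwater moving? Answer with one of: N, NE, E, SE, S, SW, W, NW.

∂h/∂x = (381.58 − 383.45) / (383892 − 384197) = +0.006131
∂h/∂y = (385.28 − 383.45) / (4906355 − 4906075) = +0.006536
Flow = −∇h = (-0.006131 east, -0.006536 north), which points southwest.

SW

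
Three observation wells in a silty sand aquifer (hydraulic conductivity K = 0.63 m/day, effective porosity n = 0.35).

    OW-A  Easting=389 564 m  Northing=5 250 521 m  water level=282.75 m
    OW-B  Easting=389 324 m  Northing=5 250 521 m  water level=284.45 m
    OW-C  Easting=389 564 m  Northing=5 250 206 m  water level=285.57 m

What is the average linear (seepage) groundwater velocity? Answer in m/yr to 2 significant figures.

7.5 m/yr

∂h/∂x = (284.45 − 282.75) / (389324 − 389564) = -0.007083
∂h/∂y = (285.57 − 282.75) / (5250206 − 5250521) = -0.008952
|∇h| = √(-0.007083² + -0.008952²) = 0.01142
Seepage velocity v = K·i/n = 0.63 × 0.01142 / 0.35 = 0.02056 m/day = 7.51 m/yr.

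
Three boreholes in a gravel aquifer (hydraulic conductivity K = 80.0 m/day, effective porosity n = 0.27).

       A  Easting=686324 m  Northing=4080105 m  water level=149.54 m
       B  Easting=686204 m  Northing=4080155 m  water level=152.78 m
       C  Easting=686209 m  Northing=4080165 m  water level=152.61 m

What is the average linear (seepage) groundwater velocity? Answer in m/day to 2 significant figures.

With h = a·x + b·y + c and A as origin, the differences give:
  (-120)·a + 50·b = +3.24
  (-115)·a + 60·b = +3.07
Eliminate b (×60 and ×50, subtract): -1450·a = 40.900 → a = ∂h/∂x = -0.02821
Back-substitute: b = ∂h/∂y = -0.002897.
|∇h| = √(-0.02821² + -0.002897²) = 0.02836
Seepage velocity v = K·i/n = 80.0 × 0.02836 / 0.27 = 8.403 m/day.

8.4 m/day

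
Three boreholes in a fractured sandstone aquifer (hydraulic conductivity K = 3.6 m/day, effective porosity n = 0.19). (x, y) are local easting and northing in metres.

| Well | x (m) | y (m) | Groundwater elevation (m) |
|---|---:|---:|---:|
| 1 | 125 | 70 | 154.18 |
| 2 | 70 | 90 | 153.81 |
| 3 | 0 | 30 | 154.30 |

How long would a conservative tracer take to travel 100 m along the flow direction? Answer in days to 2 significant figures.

460 days

Three-point gradient (reference 1): Δ to 2 = (-55, 20, -0.37), Δ to 3 = (-125, -40, +0.12).
∂h/∂x = +0.002638, ∂h/∂y = -0.01124 (det = 4700).
|∇h| = √(0.002638² + -0.01124²) = 0.01155
Seepage velocity v = K·i/n = 3.6 × 0.01155 / 0.19 = 0.2188 m/day.
t = 100 / 0.2188 = 457 days.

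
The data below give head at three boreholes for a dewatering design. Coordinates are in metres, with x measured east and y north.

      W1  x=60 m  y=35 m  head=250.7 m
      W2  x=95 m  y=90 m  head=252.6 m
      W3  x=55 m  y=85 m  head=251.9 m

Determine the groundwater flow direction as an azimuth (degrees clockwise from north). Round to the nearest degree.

209°

Three-point gradient (reference W1): Δ to W2 = (35, 55, +1.9), Δ to W3 = (-5, 50, +1.2).
∂h/∂x = +0.01432, ∂h/∂y = +0.02543 (det = 2025).
Flow direction (−∇h) has components (-0.01432 E, -0.02543 N).
Azimuth = atan2(E, N) = atan2(-0.01432, -0.02543) = 209.4° ≈ 209°.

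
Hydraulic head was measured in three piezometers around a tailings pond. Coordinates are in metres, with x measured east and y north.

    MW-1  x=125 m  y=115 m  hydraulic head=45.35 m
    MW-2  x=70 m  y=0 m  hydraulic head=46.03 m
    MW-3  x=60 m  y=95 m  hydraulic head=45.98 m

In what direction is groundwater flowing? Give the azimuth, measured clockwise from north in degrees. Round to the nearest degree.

081°

Three-point gradient (reference MW-1): Δ to MW-2 = (-55, -115, +0.68), Δ to MW-3 = (-65, -20, +0.63).
∂h/∂x = -0.009231, ∂h/∂y = -0.001498 (det = -6375).
Flow direction (−∇h) has components (+0.009231 E, +0.001498 N).
Azimuth = atan2(E, N) = atan2(+0.009231, +0.001498) = 80.8° ≈ 081°.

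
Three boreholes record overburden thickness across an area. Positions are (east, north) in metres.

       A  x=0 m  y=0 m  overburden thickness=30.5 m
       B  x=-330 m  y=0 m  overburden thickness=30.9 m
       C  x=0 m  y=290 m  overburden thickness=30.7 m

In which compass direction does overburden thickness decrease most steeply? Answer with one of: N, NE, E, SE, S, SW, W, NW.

SE

∂d/∂x = (30.9 − 30.5) / (-330 − 0) = -0.001212
∂d/∂y = (30.7 − 30.5) / (290 − 0) = +0.0006897
Steepest decrease is along −∇f = (+0.001212 E, -0.0006897 N) → southeast.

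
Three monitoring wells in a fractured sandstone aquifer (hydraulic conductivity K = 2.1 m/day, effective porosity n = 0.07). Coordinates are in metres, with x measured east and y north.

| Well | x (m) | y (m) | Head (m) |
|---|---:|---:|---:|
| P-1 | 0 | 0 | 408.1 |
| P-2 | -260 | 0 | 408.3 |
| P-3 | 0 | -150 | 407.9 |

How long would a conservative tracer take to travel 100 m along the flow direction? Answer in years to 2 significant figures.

∂h/∂x = (408.3 − 408.1) / (-260 − 0) = -0.0007692
∂h/∂y = (407.9 − 408.1) / (-150 − 0) = +0.001333
|∇h| = √(-0.0007692² + 0.001333²) = 0.001539
Seepage velocity v = K·i/n = 2.1 × 0.001539 / 0.07 = 0.04617 m/day.
t = 100 / 0.04617 = 2166 days = 5.93 years.

5.9 years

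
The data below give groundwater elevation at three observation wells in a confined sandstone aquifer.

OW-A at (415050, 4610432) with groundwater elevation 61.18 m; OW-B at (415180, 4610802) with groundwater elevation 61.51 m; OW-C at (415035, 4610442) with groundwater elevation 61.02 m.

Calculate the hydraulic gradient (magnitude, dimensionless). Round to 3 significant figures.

0.00941

Three-point gradient (reference OW-A): Δ to OW-B = (130, 370, +0.33), Δ to OW-C = (-15, 10, -0.16).
∂h/∂x = +0.009124, ∂h/∂y = -0.002314 (det = 6850).
|∇h| = √(0.009124² + -0.002314²) = 0.009413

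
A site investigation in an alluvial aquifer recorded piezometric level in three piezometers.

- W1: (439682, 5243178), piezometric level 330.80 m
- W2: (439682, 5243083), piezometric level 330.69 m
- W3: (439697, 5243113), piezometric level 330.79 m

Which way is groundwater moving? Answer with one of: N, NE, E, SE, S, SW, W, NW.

Differences from W1: to W2 (Δx, Δy, Δh) = (0, -95, -0.11); to W3 = (15, -65, -0.01).
Determinant of the coordinate differences = 0·(-65) − 15·(-95) = 1425.
∂h/∂x = [(-0.11)·(-65) − (-0.01)·(-95)] / 1425 = +0.004351
∂h/∂y = [0·(-0.01) − 15·(-0.11)] / 1425 = +0.001158
Flow = −∇h = (-0.004351 east, -0.001158 north), which points west.

W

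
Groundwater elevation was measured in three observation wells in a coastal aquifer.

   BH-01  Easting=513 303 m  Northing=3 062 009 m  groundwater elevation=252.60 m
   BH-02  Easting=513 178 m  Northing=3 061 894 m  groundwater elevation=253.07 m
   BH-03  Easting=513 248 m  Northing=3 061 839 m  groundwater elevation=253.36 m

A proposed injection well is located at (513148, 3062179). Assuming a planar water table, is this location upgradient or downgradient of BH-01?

Taking BH-01 as reference: BH-02−BH-01 = (-125, -115, +0.47); BH-03−BH-01 = (-55, -170, +0.76).
Determinant of the coordinate differences = (-125)·(-170) − (-55)·(-115) = 14925.
∂h/∂x = [(+0.47)·(-170) − (+0.76)·(-115)] / 14925 = +0.0005025
∂h/∂y = [(-125)·(+0.76) − (-55)·(+0.47)] / 14925 = -0.004633
Head at (513148, 3062179) = 252.60 + (+0.0005025)·(-155) + (-0.004633)·(170) = 251.73 m.
That is lower than the 252.60 m at BH-01, so the point is downgradient.

downgradient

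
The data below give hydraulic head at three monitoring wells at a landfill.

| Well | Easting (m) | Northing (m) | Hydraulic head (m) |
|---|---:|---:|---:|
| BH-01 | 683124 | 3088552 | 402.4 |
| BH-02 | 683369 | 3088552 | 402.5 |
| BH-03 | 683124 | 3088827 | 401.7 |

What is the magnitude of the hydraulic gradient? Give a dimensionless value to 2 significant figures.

0.0026

∂h/∂x = (402.5 − 402.4) / (683369 − 683124) = +0.0004082
∂h/∂y = (401.7 − 402.4) / (3088827 − 3088552) = -0.002545
|∇h| = √(0.0004082² + -0.002545²) = 0.002578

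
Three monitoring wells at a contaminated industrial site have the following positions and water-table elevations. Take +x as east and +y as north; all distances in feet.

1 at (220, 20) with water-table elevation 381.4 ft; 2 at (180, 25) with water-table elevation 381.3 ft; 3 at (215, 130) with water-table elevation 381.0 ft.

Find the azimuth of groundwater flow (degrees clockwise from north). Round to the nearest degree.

Differences from 1: to 2 (Δx, Δy, Δh) = (-40, 5, -0.1); to 3 = (-5, 110, -0.4).
Solve a·Δx + b·Δy = Δh: det = (-40)·110 − (-5)·5 = -4375.
∂h/∂x = [(-0.1)·110 − (-0.4)·5] / -4375 = +0.002057
∂h/∂y = [(-40)·(-0.4) − (-5)·(-0.1)] / -4375 = -0.003543
Flow direction (−∇h) has components (-0.002057 E, +0.003543 N).
Azimuth = atan2(E, N) = atan2(-0.002057, +0.003543) = 329.9° ≈ 330°.

330°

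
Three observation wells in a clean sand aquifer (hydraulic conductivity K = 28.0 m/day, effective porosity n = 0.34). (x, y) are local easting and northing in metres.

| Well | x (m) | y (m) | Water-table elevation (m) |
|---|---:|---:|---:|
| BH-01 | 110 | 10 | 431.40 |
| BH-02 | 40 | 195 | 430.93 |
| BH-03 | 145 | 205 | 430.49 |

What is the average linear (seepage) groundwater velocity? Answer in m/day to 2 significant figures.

Differences from BH-01: to BH-02 (Δx, Δy, Δh) = (-70, 185, -0.47); to BH-03 = (35, 195, -0.91).
Determinant of the coordinate differences = (-70)·195 − 35·185 = -20125.
∂h/∂x = [(-0.47)·195 − (-0.91)·185] / -20125 = -0.003811
∂h/∂y = [(-70)·(-0.91) − 35·(-0.47)] / -20125 = -0.003983
|∇h| = √(-0.003811² + -0.003983²) = 0.005513
Seepage velocity v = K·i/n = 28.0 × 0.005513 / 0.34 = 0.454 m/day.

0.45 m/day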